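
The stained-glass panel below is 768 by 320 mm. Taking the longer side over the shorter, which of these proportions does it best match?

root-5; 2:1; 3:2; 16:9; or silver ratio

768/320 ≈ 2.400. Nearest candidates are silver ratio (2.414, off by 0.014) and root-5 (2.236, off by 0.164).

silver ratio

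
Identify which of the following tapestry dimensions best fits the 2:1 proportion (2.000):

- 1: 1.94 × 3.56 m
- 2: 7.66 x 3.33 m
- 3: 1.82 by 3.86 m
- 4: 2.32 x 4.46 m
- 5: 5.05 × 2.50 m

5

Ratios (long/short): 1 ≈ 1.835; 2 ≈ 2.300; 3 ≈ 2.121; 4 ≈ 1.922; 5 ≈ 2.020.
2:1 ≈ 2.000; option 5 is nearest (Δ 0.020).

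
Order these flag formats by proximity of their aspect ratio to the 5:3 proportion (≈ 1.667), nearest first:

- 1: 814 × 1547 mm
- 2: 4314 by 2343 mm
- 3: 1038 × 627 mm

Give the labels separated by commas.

Ratios: 1 = 1547 / 814 ≈ 1.900; 2 = 4314 / 2343 ≈ 1.841; 3 = 1038 / 627 ≈ 1.656.
|Δ from 1.667|: 1 0.233; 2 0.174; 3 0.011.

3, 2, 1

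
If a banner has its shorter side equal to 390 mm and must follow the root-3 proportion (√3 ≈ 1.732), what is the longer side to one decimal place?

root-3 ≈ 1.73205.
Longer side = 390 × 1.73205 ≈ 675.500 → 675.5 mm.

675.5 mm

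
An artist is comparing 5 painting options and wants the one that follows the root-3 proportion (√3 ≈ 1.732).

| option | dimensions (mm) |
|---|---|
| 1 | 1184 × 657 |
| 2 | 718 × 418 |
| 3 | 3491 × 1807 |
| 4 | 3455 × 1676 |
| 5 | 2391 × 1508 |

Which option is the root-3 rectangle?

2

Ratios (long/short): 1 ≈ 1.802; 2 ≈ 1.718; 3 ≈ 1.932; 4 ≈ 2.061; 5 ≈ 1.586.
root-3 ≈ 1.732; option 2 is nearest (Δ 0.014).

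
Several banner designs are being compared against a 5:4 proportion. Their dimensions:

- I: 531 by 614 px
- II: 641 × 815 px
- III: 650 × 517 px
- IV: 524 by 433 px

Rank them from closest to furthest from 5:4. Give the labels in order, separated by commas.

I: 614/531 ≈ 1.156 → |1.156 − 1.250| = 0.094
II: 815/641 ≈ 1.271 → |1.271 − 1.250| = 0.021
III: 650/517 ≈ 1.257 → |1.257 − 1.250| = 0.007
IV: 524/433 ≈ 1.210 → |1.210 − 1.250| = 0.040

III, II, IV, I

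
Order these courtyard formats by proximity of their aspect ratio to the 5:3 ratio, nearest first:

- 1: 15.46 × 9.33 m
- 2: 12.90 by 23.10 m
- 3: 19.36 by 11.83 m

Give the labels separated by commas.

Ratios: 1 = 15.46 / 9.33 ≈ 1.657; 2 = 23.10 / 12.90 ≈ 1.791; 3 = 19.36 / 11.83 ≈ 1.637.
|Δ from 1.667|: 1 0.010; 2 0.124; 3 0.030.

1, 3, 2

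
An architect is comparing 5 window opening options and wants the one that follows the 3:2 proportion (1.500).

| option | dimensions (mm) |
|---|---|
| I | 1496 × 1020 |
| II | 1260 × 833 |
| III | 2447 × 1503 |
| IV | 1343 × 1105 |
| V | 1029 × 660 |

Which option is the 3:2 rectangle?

II

Ratios (long/short): I ≈ 1.467; II ≈ 1.513; III ≈ 1.628; IV ≈ 1.215; V ≈ 1.559.
3:2 ≈ 1.500; option II is nearest (Δ 0.013).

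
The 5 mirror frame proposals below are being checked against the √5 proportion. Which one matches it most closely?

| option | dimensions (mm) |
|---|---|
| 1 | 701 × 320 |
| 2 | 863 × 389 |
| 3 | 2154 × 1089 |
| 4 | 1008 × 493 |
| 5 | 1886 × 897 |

Target root-5 ≈ 2.236.
1: 2.191 (Δ0.045)  2: 2.219 (Δ0.017)  3: 1.978 (Δ0.258)  4: 2.045 (Δ0.191)  5: 2.103 (Δ0.133)

2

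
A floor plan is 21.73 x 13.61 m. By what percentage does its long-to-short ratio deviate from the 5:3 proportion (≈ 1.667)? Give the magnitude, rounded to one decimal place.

Ratio = 21.73 / 13.61 ≈ 1.5966.
Ideal 5:3 ≈ 1.6667. |1.5966 − 1.6667| / 1.6667 ≈ 4.21% → 4.2%.

4.2%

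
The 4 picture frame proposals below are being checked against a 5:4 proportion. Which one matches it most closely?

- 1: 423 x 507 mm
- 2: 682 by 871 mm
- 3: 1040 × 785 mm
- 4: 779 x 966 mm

Target 5:4 ≈ 1.250.
1: 1.199 (Δ0.051)  2: 1.277 (Δ0.027)  3: 1.325 (Δ0.075)  4: 1.240 (Δ0.010)

4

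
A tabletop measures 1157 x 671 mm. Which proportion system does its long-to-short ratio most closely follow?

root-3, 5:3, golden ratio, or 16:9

root-3

Ratio = 1157 / 671 ≈ 1.724.
Distances: root-3 1.732 (Δ 0.008); 5:3 1.667 (Δ 0.057); golden ratio 1.618 (Δ 0.106); 16:9 1.778 (Δ 0.054).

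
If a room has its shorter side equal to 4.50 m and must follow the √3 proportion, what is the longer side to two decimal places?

7.79 m

root-3 ≈ 1.73205.
Longer side = 4.50 × 1.73205 ≈ 7.7942 → 7.79 m.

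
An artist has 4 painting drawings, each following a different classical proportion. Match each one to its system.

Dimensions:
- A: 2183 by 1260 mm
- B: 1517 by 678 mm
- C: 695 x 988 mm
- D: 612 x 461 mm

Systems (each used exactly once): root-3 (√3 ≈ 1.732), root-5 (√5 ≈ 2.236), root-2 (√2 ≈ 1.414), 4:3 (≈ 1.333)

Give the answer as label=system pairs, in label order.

A = 2183/1260 ≈ 1.733 → root-3 (1.732)
B = 1517/678 ≈ 2.237 → root-5 (2.236)
C = 988/695 ≈ 1.422 → root-2 (1.414)
D = 612/461 ≈ 1.328 → 4:3 (1.333)

A=root-3, B=root-5, C=root-2, D=4:3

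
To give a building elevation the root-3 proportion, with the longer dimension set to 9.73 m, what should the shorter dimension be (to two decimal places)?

root-3 ≈ 1.73205.
Shorter side = 9.73 ÷ 1.73205 ≈ 5.6176 → 5.62 m.

5.62 m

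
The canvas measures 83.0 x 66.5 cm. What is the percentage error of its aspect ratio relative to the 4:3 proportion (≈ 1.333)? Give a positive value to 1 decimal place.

Ratio = 83.0 / 66.5 ≈ 1.2481.
Ideal 4:3 ≈ 1.3333. |1.2481 − 1.3333| / 1.3333 ≈ 6.39% → 6.4%.

6.4%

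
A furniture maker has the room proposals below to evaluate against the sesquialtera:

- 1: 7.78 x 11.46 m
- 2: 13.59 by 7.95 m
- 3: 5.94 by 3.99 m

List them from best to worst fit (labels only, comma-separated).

3, 1, 2

1: 11.46/7.78 ≈ 1.473 → |1.473 − 1.500| = 0.027
2: 13.59/7.95 ≈ 1.709 → |1.709 − 1.500| = 0.209
3: 5.94/3.99 ≈ 1.489 → |1.489 − 1.500| = 0.011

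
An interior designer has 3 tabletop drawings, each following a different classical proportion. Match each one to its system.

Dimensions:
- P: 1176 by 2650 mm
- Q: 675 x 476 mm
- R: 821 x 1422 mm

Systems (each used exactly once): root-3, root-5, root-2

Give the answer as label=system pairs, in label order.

P=root-5, Q=root-2, R=root-3

P = 2650/1176 ≈ 2.253 → root-5 (2.236)
Q = 675/476 ≈ 1.418 → root-2 (1.414)
R = 1422/821 ≈ 1.732 → root-3 (1.732)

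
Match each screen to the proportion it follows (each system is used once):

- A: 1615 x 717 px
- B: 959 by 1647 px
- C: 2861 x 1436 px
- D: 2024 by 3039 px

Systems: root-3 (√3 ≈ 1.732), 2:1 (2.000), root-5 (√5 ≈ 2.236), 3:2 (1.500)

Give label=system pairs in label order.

A=root-5, B=root-3, C=2:1, D=3:2

Ratios: A ≈ 2.252; B ≈ 1.717; C ≈ 1.992; D ≈ 1.501.
Targets: root-3 ≈ 1.732; 2:1 ≈ 2.000; root-5 ≈ 2.236; 3:2 ≈ 1.500.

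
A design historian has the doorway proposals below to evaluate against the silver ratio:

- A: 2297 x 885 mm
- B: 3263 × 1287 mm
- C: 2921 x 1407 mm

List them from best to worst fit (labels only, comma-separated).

Ratios: A = 2297 / 885 ≈ 2.595; B = 3263 / 1287 ≈ 2.535; C = 2921 / 1407 ≈ 2.076.
|Δ from 2.414|: A 0.181; B 0.121; C 0.338.

B, A, C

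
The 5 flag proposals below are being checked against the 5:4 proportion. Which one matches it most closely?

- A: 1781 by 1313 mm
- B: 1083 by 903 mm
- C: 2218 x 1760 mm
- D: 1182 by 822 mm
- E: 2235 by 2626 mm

Target 5:4 ≈ 1.250.
A: 1.356 (Δ0.106)  B: 1.199 (Δ0.051)  C: 1.260 (Δ0.010)  D: 1.438 (Δ0.188)  E: 1.175 (Δ0.075)

C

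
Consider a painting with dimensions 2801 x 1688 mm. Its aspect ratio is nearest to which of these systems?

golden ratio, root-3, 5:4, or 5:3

5:3

Ratio = 2801 / 1688 ≈ 1.659.
Distances: golden ratio 1.618 (Δ 0.041); root-3 1.732 (Δ 0.073); 5:4 1.250 (Δ 0.409); 5:3 1.667 (Δ 0.008).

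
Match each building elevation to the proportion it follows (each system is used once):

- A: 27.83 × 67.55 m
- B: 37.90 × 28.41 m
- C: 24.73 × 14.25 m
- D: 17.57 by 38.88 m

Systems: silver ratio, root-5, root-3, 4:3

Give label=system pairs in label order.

A = 67.55/27.83 ≈ 2.427 → silver ratio (2.414)
B = 37.90/28.41 ≈ 1.334 → 4:3 (1.333)
C = 24.73/14.25 ≈ 1.735 → root-3 (1.732)
D = 38.88/17.57 ≈ 2.213 → root-5 (2.236)

A=silver ratio, B=4:3, C=root-3, D=root-5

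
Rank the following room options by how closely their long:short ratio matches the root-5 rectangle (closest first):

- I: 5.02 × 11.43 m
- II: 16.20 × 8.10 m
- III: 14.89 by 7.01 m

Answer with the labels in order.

I: 11.43/5.02 ≈ 2.277 → |2.277 − 2.236| = 0.041
II: 16.20/8.10 ≈ 2.000 → |2.000 − 2.236| = 0.236
III: 14.89/7.01 ≈ 2.124 → |2.124 − 2.236| = 0.112

I, III, II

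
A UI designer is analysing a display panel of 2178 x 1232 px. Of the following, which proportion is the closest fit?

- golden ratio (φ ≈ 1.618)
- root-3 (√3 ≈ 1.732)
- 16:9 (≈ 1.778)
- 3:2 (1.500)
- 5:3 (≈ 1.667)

16:9

Ratio = 2178 / 1232 ≈ 1.768.
Distances: golden ratio 1.618 (Δ 0.150); root-3 1.732 (Δ 0.036); 16:9 1.778 (Δ 0.010); 3:2 1.500 (Δ 0.268); 5:3 1.667 (Δ 0.101).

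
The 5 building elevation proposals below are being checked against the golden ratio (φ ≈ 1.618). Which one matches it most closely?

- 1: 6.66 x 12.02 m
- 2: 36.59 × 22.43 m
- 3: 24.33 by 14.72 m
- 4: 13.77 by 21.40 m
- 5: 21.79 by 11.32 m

2

Target golden ratio ≈ 1.618.
1: 1.805 (Δ0.187)  2: 1.631 (Δ0.013)  3: 1.653 (Δ0.035)  4: 1.554 (Δ0.064)  5: 1.925 (Δ0.307)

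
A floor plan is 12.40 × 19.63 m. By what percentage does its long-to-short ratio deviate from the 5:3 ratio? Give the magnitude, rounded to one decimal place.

Ratio = 19.63 / 12.40 ≈ 1.5831.
Ideal 5:3 ≈ 1.6667. |1.5831 − 1.6667| / 1.6667 ≈ 5.02% → 5.0%.

5.0%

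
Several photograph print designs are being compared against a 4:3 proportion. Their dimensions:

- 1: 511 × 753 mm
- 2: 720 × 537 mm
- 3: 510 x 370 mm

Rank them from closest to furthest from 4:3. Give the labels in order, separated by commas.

1: 753/511 ≈ 1.474 → |1.474 − 1.333| = 0.141
2: 720/537 ≈ 1.341 → |1.341 − 1.333| = 0.008
3: 510/370 ≈ 1.378 → |1.378 − 1.333| = 0.045

2, 3, 1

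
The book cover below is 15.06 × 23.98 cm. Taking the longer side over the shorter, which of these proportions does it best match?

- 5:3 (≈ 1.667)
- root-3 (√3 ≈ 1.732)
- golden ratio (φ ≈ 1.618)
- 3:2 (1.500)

23.98/15.06 ≈ 1.592. Nearest candidates are golden ratio (1.618, off by 0.026) and 5:3 (1.667, off by 0.075).

golden ratio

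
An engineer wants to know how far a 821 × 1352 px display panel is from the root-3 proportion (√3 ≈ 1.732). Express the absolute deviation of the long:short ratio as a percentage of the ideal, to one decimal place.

Ratio = 1352 / 821 ≈ 1.6468.
Ideal root-3 ≈ 1.7321. |1.6468 − 1.7321| / 1.7321 ≈ 4.92% → 4.9%.

4.9%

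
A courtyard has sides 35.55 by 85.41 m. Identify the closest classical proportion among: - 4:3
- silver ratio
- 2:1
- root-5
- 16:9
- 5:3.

Ratio = 85.41 / 35.55 ≈ 2.403.
Distances: 4:3 1.333 (Δ 1.070); silver ratio 2.414 (Δ 0.011); 2:1 2.000 (Δ 0.403); root-5 2.236 (Δ 0.167); 16:9 1.778 (Δ 0.625); 5:3 1.667 (Δ 0.736).

silver ratio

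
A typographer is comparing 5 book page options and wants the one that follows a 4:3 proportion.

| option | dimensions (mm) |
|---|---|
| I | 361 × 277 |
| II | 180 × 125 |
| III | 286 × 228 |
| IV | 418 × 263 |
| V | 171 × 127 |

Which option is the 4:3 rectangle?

V

Ratios (long/short): I ≈ 1.303; II ≈ 1.440; III ≈ 1.254; IV ≈ 1.589; V ≈ 1.346.
4:3 ≈ 1.333; option V is nearest (Δ 0.013).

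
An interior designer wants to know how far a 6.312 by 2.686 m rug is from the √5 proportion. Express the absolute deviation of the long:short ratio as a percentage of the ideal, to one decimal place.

5.1%

Ratio = 6.312 / 2.686 ≈ 2.3500.
Ideal root-5 ≈ 2.2361. |2.3500 − 2.2361| / 2.2361 ≈ 5.09% → 5.1%.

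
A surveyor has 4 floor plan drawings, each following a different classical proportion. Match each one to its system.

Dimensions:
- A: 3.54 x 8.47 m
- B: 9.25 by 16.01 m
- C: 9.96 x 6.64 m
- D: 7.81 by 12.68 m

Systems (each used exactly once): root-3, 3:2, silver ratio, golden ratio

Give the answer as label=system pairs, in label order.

A = 8.47/3.54 ≈ 2.393 → silver ratio (2.414)
B = 16.01/9.25 ≈ 1.731 → root-3 (1.732)
C = 9.96/6.64 ≈ 1.500 → 3:2 (1.500)
D = 12.68/7.81 ≈ 1.624 → golden ratio (1.618)

A=silver ratio, B=root-3, C=3:2, D=golden ratio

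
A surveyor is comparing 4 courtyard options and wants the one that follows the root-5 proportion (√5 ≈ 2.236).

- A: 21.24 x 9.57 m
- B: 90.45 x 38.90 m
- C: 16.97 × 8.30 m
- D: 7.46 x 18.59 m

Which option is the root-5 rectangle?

A

Ratios (long/short): A ≈ 2.219; B ≈ 2.325; C ≈ 2.045; D ≈ 2.492.
root-5 ≈ 2.236; option A is nearest (Δ 0.017).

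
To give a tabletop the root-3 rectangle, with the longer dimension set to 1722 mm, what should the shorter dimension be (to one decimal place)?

994.2 mm

root-3 ≈ 1.73205.
Shorter side = 1722 ÷ 1.73205 ≈ 994.198 → 994.2 mm.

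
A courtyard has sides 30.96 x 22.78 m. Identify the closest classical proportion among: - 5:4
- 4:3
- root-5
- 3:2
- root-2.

4:3

Ratio = 30.96 / 22.78 ≈ 1.359.
Distances: 5:4 1.250 (Δ 0.109); 4:3 1.333 (Δ 0.026); root-5 2.236 (Δ 0.877); 3:2 1.500 (Δ 0.141); root-2 1.414 (Δ 0.055).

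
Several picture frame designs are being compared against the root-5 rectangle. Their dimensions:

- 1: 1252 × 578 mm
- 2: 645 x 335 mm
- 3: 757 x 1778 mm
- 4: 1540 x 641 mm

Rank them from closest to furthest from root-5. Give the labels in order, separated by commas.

1, 3, 4, 2

Ratios: 1 = 1252 / 578 ≈ 2.166; 2 = 645 / 335 ≈ 1.925; 3 = 1778 / 757 ≈ 2.349; 4 = 1540 / 641 ≈ 2.402.
|Δ from 2.236|: 1 0.070; 2 0.311; 3 0.113; 4 0.166.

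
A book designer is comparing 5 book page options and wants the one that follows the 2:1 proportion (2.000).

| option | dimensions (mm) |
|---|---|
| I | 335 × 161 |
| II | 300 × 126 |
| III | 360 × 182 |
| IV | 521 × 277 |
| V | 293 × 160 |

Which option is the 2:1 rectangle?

Target 2:1 ≈ 2.000.
I: 2.081 (Δ0.081)  II: 2.381 (Δ0.381)  III: 1.978 (Δ0.022)  IV: 1.881 (Δ0.119)  V: 1.831 (Δ0.169)

III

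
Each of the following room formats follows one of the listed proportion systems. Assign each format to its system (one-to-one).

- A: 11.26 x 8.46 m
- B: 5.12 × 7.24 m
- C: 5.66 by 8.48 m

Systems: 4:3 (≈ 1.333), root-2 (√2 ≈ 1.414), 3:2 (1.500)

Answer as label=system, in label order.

A=4:3, B=root-2, C=3:2

A = 11.26/8.46 ≈ 1.331 → 4:3 (1.333)
B = 7.24/5.12 ≈ 1.414 → root-2 (1.414)
C = 8.48/5.66 ≈ 1.498 → 3:2 (1.500)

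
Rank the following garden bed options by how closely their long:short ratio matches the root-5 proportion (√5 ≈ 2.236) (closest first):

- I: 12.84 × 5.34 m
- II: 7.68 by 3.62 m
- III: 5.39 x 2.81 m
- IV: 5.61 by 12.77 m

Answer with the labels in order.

Ratios: I = 12.84 / 5.34 ≈ 2.404; II = 7.68 / 3.62 ≈ 2.122; III = 5.39 / 2.81 ≈ 1.918; IV = 12.77 / 5.61 ≈ 2.276.
|Δ from 2.236|: I 0.168; II 0.114; III 0.318; IV 0.040.

IV, II, I, III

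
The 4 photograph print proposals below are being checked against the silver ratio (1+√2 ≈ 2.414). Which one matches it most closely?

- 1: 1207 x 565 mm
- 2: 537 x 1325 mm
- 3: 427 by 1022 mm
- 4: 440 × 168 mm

3

Ratios (long/short): 1 ≈ 2.136; 2 ≈ 2.467; 3 ≈ 2.393; 4 ≈ 2.619.
silver ratio ≈ 2.414; option 3 is nearest (Δ 0.021).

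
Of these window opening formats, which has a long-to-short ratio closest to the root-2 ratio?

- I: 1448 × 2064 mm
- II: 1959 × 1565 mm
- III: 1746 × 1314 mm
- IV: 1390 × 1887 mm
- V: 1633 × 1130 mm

I

Ratios (long/short): I ≈ 1.425; II ≈ 1.252; III ≈ 1.329; IV ≈ 1.358; V ≈ 1.445.
root-2 ≈ 1.414; option I is nearest (Δ 0.011).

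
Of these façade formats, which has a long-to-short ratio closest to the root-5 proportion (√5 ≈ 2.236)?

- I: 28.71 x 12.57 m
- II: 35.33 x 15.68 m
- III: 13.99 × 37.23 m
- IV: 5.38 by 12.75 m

II

Ratios (long/short): I ≈ 2.284; II ≈ 2.253; III ≈ 2.661; IV ≈ 2.370.
root-5 ≈ 2.236; option II is nearest (Δ 0.017).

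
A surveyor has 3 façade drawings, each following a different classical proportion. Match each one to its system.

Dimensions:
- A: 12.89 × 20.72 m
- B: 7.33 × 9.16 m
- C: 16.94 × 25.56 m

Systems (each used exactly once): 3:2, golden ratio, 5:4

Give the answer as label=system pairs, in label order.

A=golden ratio, B=5:4, C=3:2

Ratios: A ≈ 1.607; B ≈ 1.250; C ≈ 1.509.
Targets: 3:2 ≈ 1.500; golden ratio ≈ 1.618; 5:4 ≈ 1.250.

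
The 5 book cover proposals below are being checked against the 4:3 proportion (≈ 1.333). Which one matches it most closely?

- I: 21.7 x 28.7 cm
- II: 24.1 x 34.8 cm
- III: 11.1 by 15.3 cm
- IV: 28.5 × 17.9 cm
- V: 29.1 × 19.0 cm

Ratios (long/short): I ≈ 1.323; II ≈ 1.444; III ≈ 1.378; IV ≈ 1.592; V ≈ 1.532.
4:3 ≈ 1.333; option I is nearest (Δ 0.010).

I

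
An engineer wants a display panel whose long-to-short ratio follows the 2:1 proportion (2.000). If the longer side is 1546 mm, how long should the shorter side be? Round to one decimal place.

773.0 mm

2:1 = 2.00000.
Shorter side = 1546 ÷ 2.00000 ≈ 773.000 → 773.0 mm.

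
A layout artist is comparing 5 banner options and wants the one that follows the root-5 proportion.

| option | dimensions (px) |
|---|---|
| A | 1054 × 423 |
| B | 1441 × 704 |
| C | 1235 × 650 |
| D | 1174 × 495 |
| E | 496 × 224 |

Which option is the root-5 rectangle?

Target root-5 ≈ 2.236.
A: 2.492 (Δ0.256)  B: 2.047 (Δ0.189)  C: 1.900 (Δ0.336)  D: 2.372 (Δ0.136)  E: 2.214 (Δ0.022)

E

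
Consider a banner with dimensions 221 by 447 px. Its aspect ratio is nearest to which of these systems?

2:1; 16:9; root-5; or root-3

2:1

Ratio = 447 / 221 ≈ 2.023.
Distances: 2:1 2.000 (Δ 0.023); 16:9 1.778 (Δ 0.245); root-5 2.236 (Δ 0.213); root-3 1.732 (Δ 0.291).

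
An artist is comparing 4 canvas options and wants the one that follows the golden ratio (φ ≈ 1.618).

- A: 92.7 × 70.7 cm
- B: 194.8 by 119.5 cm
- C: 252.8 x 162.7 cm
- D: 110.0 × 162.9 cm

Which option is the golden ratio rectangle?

Target golden ratio ≈ 1.618.
A: 1.311 (Δ0.307)  B: 1.630 (Δ0.012)  C: 1.554 (Δ0.064)  D: 1.481 (Δ0.137)

B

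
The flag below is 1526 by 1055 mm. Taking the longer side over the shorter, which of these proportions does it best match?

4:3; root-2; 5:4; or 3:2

Ratio = 1526 / 1055 ≈ 1.446.
Distances: 4:3 1.333 (Δ 0.113); root-2 1.414 (Δ 0.032); 5:4 1.250 (Δ 0.196); 3:2 1.500 (Δ 0.054).

root-2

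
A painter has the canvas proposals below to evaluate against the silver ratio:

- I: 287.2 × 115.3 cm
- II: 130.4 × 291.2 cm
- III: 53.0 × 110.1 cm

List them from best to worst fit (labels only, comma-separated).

I, II, III

Ratios: I = 287.2 / 115.3 ≈ 2.491; II = 291.2 / 130.4 ≈ 2.233; III = 110.1 / 53.0 ≈ 2.077.
|Δ from 2.414|: I 0.077; II 0.181; III 0.337.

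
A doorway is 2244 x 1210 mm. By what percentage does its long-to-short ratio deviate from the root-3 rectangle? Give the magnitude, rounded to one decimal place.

7.1%

Ratio = 2244 / 1210 ≈ 1.8545.
Ideal root-3 ≈ 1.7321. |1.8545 − 1.7321| / 1.7321 ≈ 7.07% → 7.1%.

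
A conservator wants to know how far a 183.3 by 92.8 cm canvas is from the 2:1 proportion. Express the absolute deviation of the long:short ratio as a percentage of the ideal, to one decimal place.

1.2%

Ratio = 183.3 / 92.8 ≈ 1.9752.
Ideal 2:1 = 2.0000. |1.9752 − 2.0000| / 2.0000 ≈ 1.24% → 1.2%.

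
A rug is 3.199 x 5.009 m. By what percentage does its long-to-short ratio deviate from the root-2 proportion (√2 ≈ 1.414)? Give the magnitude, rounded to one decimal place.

Ratio = 5.009 / 3.199 ≈ 1.5658.
Ideal root-2 ≈ 1.4142. |1.5658 − 1.4142| / 1.4142 ≈ 10.72% → 10.7%.

10.7%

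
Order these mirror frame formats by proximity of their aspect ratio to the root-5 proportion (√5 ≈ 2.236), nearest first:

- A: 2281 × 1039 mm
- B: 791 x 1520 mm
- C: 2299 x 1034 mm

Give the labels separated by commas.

Ratios: A = 2281 / 1039 ≈ 2.195; B = 1520 / 791 ≈ 1.922; C = 2299 / 1034 ≈ 2.223.
|Δ from 2.236|: A 0.041; B 0.314; C 0.013.

C, A, B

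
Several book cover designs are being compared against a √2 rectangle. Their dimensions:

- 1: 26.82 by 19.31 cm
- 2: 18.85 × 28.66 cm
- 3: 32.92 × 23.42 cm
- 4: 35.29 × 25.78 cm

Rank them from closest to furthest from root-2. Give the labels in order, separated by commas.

1: 26.82/19.31 ≈ 1.389 → |1.389 − 1.414| = 0.025
2: 28.66/18.85 ≈ 1.520 → |1.520 − 1.414| = 0.106
3: 32.92/23.42 ≈ 1.406 → |1.406 − 1.414| = 0.008
4: 35.29/25.78 ≈ 1.369 → |1.369 − 1.414| = 0.045

3, 1, 4, 2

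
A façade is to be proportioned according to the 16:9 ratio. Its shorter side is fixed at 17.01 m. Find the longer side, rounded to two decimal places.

30.24 m

16:9 ≈ 1.77778.
Longer side = 17.01 × 1.77778 ≈ 30.2400 → 30.24 m.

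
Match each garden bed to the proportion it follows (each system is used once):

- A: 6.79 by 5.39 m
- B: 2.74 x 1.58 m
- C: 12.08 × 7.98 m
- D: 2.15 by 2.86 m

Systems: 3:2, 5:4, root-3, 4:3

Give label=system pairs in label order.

Ratios: A ≈ 1.260; B ≈ 1.734; C ≈ 1.514; D ≈ 1.330.
Targets: 3:2 ≈ 1.500; 5:4 ≈ 1.250; root-3 ≈ 1.732; 4:3 ≈ 1.333.

A=5:4, B=root-3, C=3:2, D=4:3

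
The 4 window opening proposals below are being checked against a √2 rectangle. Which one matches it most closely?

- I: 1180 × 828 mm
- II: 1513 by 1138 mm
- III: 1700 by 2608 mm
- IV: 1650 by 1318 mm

Target root-2 ≈ 1.414.
I: 1.425 (Δ0.011)  II: 1.330 (Δ0.084)  III: 1.534 (Δ0.120)  IV: 1.252 (Δ0.162)

I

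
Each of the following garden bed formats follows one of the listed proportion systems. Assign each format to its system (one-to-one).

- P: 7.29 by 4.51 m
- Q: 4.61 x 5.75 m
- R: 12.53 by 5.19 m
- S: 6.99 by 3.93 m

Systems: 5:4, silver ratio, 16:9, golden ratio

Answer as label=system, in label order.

P = 7.29/4.51 ≈ 1.616 → golden ratio (1.618)
Q = 5.75/4.61 ≈ 1.247 → 5:4 (1.250)
R = 12.53/5.19 ≈ 2.414 → silver ratio (2.414)
S = 6.99/3.93 ≈ 1.779 → 16:9 (1.778)

P=golden ratio, Q=5:4, R=silver ratio, S=16:9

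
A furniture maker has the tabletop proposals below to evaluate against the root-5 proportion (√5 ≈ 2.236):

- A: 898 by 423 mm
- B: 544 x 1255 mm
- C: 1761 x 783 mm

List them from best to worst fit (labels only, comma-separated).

C, B, A

Ratios: A = 898 / 423 ≈ 2.123; B = 1255 / 544 ≈ 2.307; C = 1761 / 783 ≈ 2.249.
|Δ from 2.236|: A 0.113; B 0.071; C 0.013.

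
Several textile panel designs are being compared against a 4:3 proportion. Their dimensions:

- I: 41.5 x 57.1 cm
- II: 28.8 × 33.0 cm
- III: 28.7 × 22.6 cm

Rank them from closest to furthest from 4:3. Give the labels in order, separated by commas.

I, III, II

I: 57.1/41.5 ≈ 1.376 → |1.376 − 1.333| = 0.043
II: 33.0/28.8 ≈ 1.146 → |1.146 − 1.333| = 0.187
III: 28.7/22.6 ≈ 1.270 → |1.270 − 1.333| = 0.063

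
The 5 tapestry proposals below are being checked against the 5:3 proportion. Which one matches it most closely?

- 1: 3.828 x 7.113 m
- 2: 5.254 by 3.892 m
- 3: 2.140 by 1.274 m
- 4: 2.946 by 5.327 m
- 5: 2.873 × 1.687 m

3

Ratios (long/short): 1 ≈ 1.858; 2 ≈ 1.350; 3 ≈ 1.680; 4 ≈ 1.808; 5 ≈ 1.703.
5:3 ≈ 1.667; option 3 is nearest (Δ 0.013).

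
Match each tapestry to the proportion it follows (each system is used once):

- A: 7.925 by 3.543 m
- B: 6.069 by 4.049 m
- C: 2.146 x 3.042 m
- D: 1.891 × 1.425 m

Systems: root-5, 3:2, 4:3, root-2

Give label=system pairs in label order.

A = 7.925/3.543 ≈ 2.237 → root-5 (2.236)
B = 6.069/4.049 ≈ 1.499 → 3:2 (1.500)
C = 3.042/2.146 ≈ 1.418 → root-2 (1.414)
D = 1.891/1.425 ≈ 1.327 → 4:3 (1.333)

A=root-5, B=3:2, C=root-2, D=4:3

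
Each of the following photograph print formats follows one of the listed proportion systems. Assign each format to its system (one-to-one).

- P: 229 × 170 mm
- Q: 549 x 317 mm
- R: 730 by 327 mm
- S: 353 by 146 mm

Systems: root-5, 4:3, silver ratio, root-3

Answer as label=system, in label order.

P=4:3, Q=root-3, R=root-5, S=silver ratio

P = 229/170 ≈ 1.347 → 4:3 (1.333)
Q = 549/317 ≈ 1.732 → root-3 (1.732)
R = 730/327 ≈ 2.232 → root-5 (2.236)
S = 353/146 ≈ 2.418 → silver ratio (2.414)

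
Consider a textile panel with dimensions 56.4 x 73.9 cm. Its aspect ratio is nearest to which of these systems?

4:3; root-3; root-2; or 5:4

4:3

Ratio = 73.9 / 56.4 ≈ 1.310.
Distances: 4:3 1.333 (Δ 0.023); root-3 1.732 (Δ 0.422); root-2 1.414 (Δ 0.104); 5:4 1.250 (Δ 0.060).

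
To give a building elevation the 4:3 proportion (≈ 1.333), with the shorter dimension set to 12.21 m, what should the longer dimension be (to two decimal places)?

16.28 m

4:3 ≈ 1.33333.
Longer side = 12.21 × 1.33333 ≈ 16.2800 → 16.28 m.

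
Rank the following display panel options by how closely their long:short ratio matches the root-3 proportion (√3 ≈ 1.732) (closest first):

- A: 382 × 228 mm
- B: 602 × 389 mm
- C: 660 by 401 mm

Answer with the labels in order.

Ratios: A = 382 / 228 ≈ 1.675; B = 602 / 389 ≈ 1.548; C = 660 / 401 ≈ 1.646.
|Δ from 1.732|: A 0.057; B 0.184; C 0.086.

A, C, B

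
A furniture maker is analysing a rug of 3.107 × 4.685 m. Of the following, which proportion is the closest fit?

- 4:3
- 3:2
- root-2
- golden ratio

3:2

Ratio = 4.685 / 3.107 ≈ 1.508.
Distances: 4:3 1.333 (Δ 0.175); 3:2 1.500 (Δ 0.008); root-2 1.414 (Δ 0.094); golden ratio 1.618 (Δ 0.110).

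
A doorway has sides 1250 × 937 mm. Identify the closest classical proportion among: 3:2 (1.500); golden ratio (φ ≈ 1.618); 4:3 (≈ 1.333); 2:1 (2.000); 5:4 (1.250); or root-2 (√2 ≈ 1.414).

1250/937 ≈ 1.334. Nearest candidates are 4:3 (1.333, off by 0.001) and root-2 (1.414, off by 0.080).

4:3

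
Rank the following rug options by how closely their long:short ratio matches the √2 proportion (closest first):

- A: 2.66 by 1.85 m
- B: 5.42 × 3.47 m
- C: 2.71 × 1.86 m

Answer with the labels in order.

A: 2.66/1.85 ≈ 1.438 → |1.438 − 1.414| = 0.024
B: 5.42/3.47 ≈ 1.562 → |1.562 − 1.414| = 0.148
C: 2.71/1.86 ≈ 1.457 → |1.457 − 1.414| = 0.043

A, C, B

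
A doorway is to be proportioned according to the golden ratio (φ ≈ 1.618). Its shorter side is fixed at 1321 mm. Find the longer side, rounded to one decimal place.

2137.4 mm

golden ratio ≈ 1.61803.
Longer side = 1321 × 1.61803 ≈ 2137.418 → 2137.4 mm.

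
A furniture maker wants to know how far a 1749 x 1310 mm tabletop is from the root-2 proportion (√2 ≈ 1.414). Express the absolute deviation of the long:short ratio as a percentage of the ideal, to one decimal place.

5.6%

Ratio = 1749 / 1310 ≈ 1.3351.
Ideal root-2 ≈ 1.4142. |1.3351 − 1.4142| / 1.4142 ≈ 5.59% → 5.6%.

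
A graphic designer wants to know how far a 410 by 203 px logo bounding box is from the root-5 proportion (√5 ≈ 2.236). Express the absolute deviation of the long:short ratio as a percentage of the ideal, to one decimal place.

Ratio = 410 / 203 ≈ 2.0197.
Ideal root-5 ≈ 2.2361. |2.0197 − 2.2361| / 2.2361 ≈ 9.68% → 9.7%.

9.7%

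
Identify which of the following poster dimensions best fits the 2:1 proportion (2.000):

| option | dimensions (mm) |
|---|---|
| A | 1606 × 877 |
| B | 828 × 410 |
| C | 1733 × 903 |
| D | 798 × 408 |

B

Ratios (long/short): A ≈ 1.831; B ≈ 2.020; C ≈ 1.919; D ≈ 1.956.
2:1 ≈ 2.000; option B is nearest (Δ 0.020).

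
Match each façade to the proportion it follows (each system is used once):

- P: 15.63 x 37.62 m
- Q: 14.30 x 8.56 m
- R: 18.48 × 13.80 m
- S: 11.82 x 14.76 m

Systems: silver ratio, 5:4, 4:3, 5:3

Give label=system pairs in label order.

P = 37.62/15.63 ≈ 2.407 → silver ratio (2.414)
Q = 14.30/8.56 ≈ 1.671 → 5:3 (1.667)
R = 18.48/13.80 ≈ 1.339 → 4:3 (1.333)
S = 14.76/11.82 ≈ 1.249 → 5:4 (1.250)

P=silver ratio, Q=5:3, R=4:3, S=5:4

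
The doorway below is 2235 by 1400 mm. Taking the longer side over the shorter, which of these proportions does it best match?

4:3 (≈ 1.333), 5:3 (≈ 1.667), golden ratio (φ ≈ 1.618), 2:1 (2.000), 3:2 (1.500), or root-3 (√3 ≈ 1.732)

golden ratio

2235/1400 ≈ 1.596. Nearest candidates are golden ratio (1.618, off by 0.022) and 5:3 (1.667, off by 0.071).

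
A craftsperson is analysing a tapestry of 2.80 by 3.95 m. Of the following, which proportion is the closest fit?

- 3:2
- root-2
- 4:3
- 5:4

root-2

3.95/2.80 ≈ 1.411. Nearest candidates are root-2 (1.414, off by 0.003) and 4:3 (1.333, off by 0.078).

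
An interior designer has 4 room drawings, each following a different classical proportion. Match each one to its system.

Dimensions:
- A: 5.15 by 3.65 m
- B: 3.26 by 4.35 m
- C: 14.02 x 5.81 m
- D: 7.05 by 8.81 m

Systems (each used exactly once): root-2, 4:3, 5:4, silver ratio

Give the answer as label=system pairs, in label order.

A = 5.15/3.65 ≈ 1.411 → root-2 (1.414)
B = 4.35/3.26 ≈ 1.334 → 4:3 (1.333)
C = 14.02/5.81 ≈ 2.413 → silver ratio (2.414)
D = 8.81/7.05 ≈ 1.250 → 5:4 (1.250)

A=root-2, B=4:3, C=silver ratio, D=5:4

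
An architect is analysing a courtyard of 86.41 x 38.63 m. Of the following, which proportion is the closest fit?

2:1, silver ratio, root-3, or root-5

root-5

86.41/38.63 ≈ 2.237. Nearest candidates are root-5 (2.236, off by 0.001) and silver ratio (2.414, off by 0.177).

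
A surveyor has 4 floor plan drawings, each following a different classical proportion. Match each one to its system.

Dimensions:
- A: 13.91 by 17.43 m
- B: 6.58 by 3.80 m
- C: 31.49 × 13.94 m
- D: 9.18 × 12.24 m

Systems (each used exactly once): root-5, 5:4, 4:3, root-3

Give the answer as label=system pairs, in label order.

A = 17.43/13.91 ≈ 1.253 → 5:4 (1.250)
B = 6.58/3.80 ≈ 1.732 → root-3 (1.732)
C = 31.49/13.94 ≈ 2.259 → root-5 (2.236)
D = 12.24/9.18 ≈ 1.333 → 4:3 (1.333)

A=5:4, B=root-3, C=root-5, D=4:3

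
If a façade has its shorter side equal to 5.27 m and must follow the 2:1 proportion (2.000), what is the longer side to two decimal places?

10.54 m

2:1 = 2.00000.
Longer side = 5.27 × 2.00000 ≈ 10.5400 → 10.54 m.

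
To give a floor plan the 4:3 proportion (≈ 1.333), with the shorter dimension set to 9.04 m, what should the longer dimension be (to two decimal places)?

4:3 ≈ 1.33333.
Longer side = 9.04 × 1.33333 ≈ 12.0533 → 12.05 m.

12.05 m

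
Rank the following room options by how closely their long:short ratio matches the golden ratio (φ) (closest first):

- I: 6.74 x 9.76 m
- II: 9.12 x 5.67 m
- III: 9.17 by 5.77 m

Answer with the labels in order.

Ratios: I = 9.76 / 6.74 ≈ 1.448; II = 9.12 / 5.67 ≈ 1.608; III = 9.17 / 5.77 ≈ 1.589.
|Δ from 1.618|: I 0.170; II 0.010; III 0.029.

II, III, I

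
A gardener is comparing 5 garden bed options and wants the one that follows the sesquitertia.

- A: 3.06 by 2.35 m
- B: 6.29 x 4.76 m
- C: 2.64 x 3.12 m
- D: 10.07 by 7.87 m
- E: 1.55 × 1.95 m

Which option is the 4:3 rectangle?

B

Target 4:3 ≈ 1.333.
A: 1.302 (Δ0.031)  B: 1.321 (Δ0.012)  C: 1.182 (Δ0.151)  D: 1.280 (Δ0.053)  E: 1.258 (Δ0.075)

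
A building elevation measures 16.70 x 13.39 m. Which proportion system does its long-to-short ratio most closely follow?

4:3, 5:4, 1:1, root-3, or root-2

5:4

Ratio = 16.70 / 13.39 ≈ 1.247.
Distances: 4:3 1.333 (Δ 0.086); 5:4 1.250 (Δ 0.003); 1:1 1.000 (Δ 0.247); root-3 1.732 (Δ 0.485); root-2 1.414 (Δ 0.167).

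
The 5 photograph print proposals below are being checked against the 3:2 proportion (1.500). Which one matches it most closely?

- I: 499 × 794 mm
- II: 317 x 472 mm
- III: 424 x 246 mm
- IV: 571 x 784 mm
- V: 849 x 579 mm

Target 3:2 ≈ 1.500.
I: 1.591 (Δ0.091)  II: 1.489 (Δ0.011)  III: 1.724 (Δ0.224)  IV: 1.373 (Δ0.127)  V: 1.466 (Δ0.034)

II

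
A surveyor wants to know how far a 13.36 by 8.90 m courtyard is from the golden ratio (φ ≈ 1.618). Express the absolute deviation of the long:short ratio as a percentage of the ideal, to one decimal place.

Ratio = 13.36 / 8.90 ≈ 1.5011.
Ideal golden ratio ≈ 1.6180. |1.5011 − 1.6180| / 1.6180 ≈ 7.22% → 7.2%.

7.2%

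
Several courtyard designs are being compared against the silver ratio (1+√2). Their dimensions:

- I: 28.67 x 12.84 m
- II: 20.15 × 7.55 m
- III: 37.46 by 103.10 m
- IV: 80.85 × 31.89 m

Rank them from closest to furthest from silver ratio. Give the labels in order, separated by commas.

IV, I, II, III

Ratios: I = 28.67 / 12.84 ≈ 2.233; II = 20.15 / 7.55 ≈ 2.669; III = 103.10 / 37.46 ≈ 2.752; IV = 80.85 / 31.89 ≈ 2.535.
|Δ from 2.414|: I 0.181; II 0.255; III 0.338; IV 0.121.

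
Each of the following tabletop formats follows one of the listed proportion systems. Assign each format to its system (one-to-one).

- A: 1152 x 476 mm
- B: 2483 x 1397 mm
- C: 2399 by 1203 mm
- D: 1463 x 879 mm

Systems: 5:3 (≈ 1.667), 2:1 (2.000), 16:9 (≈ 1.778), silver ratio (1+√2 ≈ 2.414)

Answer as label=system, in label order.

A = 1152/476 ≈ 2.420 → silver ratio (2.414)
B = 2483/1397 ≈ 1.777 → 16:9 (1.778)
C = 2399/1203 ≈ 1.994 → 2:1 (2.000)
D = 1463/879 ≈ 1.664 → 5:3 (1.667)

A=silver ratio, B=16:9, C=2:1, D=5:3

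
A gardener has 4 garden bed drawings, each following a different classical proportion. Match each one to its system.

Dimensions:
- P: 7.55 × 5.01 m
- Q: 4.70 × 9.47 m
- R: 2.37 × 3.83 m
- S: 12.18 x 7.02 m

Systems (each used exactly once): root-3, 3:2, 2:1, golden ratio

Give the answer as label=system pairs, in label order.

P=3:2, Q=2:1, R=golden ratio, S=root-3

P = 7.55/5.01 ≈ 1.507 → 3:2 (1.500)
Q = 9.47/4.70 ≈ 2.015 → 2:1 (2.000)
R = 3.83/2.37 ≈ 1.616 → golden ratio (1.618)
S = 12.18/7.02 ≈ 1.735 → root-3 (1.732)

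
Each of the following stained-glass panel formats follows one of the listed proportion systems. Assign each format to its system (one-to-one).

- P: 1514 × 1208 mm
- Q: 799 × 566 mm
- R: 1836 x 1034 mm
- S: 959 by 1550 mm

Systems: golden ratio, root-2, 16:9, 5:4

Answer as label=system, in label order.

P = 1514/1208 ≈ 1.253 → 5:4 (1.250)
Q = 799/566 ≈ 1.412 → root-2 (1.414)
R = 1836/1034 ≈ 1.776 → 16:9 (1.778)
S = 1550/959 ≈ 1.616 → golden ratio (1.618)

P=5:4, Q=root-2, R=16:9, S=golden ratio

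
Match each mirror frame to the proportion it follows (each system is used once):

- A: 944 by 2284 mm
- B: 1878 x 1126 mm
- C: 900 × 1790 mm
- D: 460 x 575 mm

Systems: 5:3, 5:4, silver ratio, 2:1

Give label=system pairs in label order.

A = 2284/944 ≈ 2.419 → silver ratio (2.414)
B = 1878/1126 ≈ 1.668 → 5:3 (1.667)
C = 1790/900 ≈ 1.989 → 2:1 (2.000)
D = 575/460 ≈ 1.250 → 5:4 (1.250)

A=silver ratio, B=5:3, C=2:1, D=5:4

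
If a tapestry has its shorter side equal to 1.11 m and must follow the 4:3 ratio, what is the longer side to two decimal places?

4:3 ≈ 1.33333.
Longer side = 1.11 × 1.33333 ≈ 1.4800 → 1.48 m.

1.48 m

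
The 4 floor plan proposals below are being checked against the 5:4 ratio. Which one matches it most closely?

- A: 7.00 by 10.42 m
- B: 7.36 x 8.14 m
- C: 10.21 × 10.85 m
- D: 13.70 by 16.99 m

D

Ratios (long/short): A ≈ 1.489; B ≈ 1.106; C ≈ 1.063; D ≈ 1.240.
5:4 ≈ 1.250; option D is nearest (Δ 0.010).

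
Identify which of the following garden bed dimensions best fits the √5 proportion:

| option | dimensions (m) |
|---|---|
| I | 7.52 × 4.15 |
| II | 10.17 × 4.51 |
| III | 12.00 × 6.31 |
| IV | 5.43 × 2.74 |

Target root-5 ≈ 2.236.
I: 1.812 (Δ0.424)  II: 2.255 (Δ0.019)  III: 1.902 (Δ0.334)  IV: 1.982 (Δ0.254)

II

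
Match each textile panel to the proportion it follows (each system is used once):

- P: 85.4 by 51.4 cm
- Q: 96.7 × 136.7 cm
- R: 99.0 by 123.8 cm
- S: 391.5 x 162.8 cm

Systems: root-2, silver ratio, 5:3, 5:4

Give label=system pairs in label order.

P=5:3, Q=root-2, R=5:4, S=silver ratio

Ratios: P ≈ 1.661; Q ≈ 1.414; R ≈ 1.251; S ≈ 2.405.
Targets: root-2 ≈ 1.414; silver ratio ≈ 2.414; 5:3 ≈ 1.667; 5:4 ≈ 1.250.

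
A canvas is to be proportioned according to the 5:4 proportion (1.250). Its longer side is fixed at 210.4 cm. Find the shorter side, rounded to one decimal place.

5:4 = 1.25000.
Shorter side = 210.4 ÷ 1.25000 ≈ 168.320 → 168.3 cm.

168.3 cm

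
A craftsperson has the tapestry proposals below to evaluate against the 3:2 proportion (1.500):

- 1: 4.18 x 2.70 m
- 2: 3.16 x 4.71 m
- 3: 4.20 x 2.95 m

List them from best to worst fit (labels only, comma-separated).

2, 1, 3

Ratios: 1 = 4.18 / 2.70 ≈ 1.548; 2 = 4.71 / 3.16 ≈ 1.491; 3 = 4.20 / 2.95 ≈ 1.424.
|Δ from 1.500|: 1 0.048; 2 0.009; 3 0.076.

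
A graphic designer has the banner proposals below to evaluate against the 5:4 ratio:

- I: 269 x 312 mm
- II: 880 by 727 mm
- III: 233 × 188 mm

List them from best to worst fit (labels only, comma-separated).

III, II, I

I: 312/269 ≈ 1.160 → |1.160 − 1.250| = 0.090
II: 880/727 ≈ 1.210 → |1.210 − 1.250| = 0.040
III: 233/188 ≈ 1.239 → |1.239 − 1.250| = 0.011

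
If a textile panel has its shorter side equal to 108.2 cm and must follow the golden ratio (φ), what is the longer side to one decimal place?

golden ratio ≈ 1.61803.
Longer side = 108.2 × 1.61803 ≈ 175.071 → 175.1 cm.

175.1 cm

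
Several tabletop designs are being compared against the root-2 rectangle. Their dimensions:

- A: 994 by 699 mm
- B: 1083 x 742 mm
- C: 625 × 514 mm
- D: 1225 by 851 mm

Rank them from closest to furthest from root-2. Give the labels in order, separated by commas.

A, D, B, C

Ratios: A = 994 / 699 ≈ 1.422; B = 1083 / 742 ≈ 1.460; C = 625 / 514 ≈ 1.216; D = 1225 / 851 ≈ 1.439.
|Δ from 1.414|: A 0.008; B 0.046; C 0.198; D 0.025.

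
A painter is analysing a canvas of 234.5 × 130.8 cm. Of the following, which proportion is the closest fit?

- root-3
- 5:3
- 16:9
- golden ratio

16:9

234.5/130.8 ≈ 1.793. Nearest candidates are 16:9 (1.778, off by 0.015) and root-3 (1.732, off by 0.061).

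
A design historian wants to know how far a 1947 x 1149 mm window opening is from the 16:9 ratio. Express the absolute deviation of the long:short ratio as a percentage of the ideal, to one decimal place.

4.7%

Ratio = 1947 / 1149 ≈ 1.6945.
Ideal 16:9 ≈ 1.7778. |1.6945 − 1.7778| / 1.7778 ≈ 4.69% → 4.7%.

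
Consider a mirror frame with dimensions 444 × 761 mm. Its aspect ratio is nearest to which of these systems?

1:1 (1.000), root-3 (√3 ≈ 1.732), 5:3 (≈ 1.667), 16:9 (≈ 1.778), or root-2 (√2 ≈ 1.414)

761/444 ≈ 1.714. Nearest candidates are root-3 (1.732, off by 0.018) and 5:3 (1.667, off by 0.047).

root-3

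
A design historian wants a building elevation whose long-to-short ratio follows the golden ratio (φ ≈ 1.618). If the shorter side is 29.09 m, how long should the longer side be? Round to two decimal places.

golden ratio ≈ 1.61803.
Longer side = 29.09 × 1.61803 ≈ 47.0685 → 47.07 m.

47.07 m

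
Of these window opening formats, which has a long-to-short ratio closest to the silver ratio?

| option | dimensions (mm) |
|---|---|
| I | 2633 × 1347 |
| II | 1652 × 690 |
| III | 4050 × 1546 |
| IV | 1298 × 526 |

Ratios (long/short): I ≈ 1.955; II ≈ 2.394; III ≈ 2.620; IV ≈ 2.468.
silver ratio ≈ 2.414; option II is nearest (Δ 0.020).

II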